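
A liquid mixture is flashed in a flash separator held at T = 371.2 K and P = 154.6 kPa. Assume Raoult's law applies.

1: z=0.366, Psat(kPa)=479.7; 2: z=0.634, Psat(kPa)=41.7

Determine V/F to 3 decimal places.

V/F = 0.200

Raoult's law: Kᵢ = Pᵢˢᵃᵗ/P = Pᵢˢᵃᵗ/154.6.
  K_1 = 479.7/154.6 = 3.10285, K_2 = 41.7/154.6 = 0.26973
Iterate (Newton) starting at V/F = 0.5:
  V/F = 0.500: g = -0.3541, g' = -1.223 → V/F = 0.211
  V/F = 0.211: g = -0.0137, g' = -1.250 → V/F = 0.200
Converged at V/F = 0.200.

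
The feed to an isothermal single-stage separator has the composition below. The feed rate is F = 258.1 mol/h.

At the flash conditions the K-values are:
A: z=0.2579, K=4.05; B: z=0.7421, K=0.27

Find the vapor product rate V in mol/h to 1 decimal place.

V = 28.4 mol/h

Material balance + equilibrium reduce to Σ zᵢ(Kᵢ−1)/(1+ψ(Kᵢ−1)) = 0.
g(0) = ΣzᵢKᵢ − 1 = 0.2449 and g(1) = 1 − Σzᵢ/Kᵢ = -1.8122, so a root lies in (0, 1).
Newton iteration, ψ⁰ = 0.5:
  ψ = 0.5000: g = -0.54160, g' = -1.3571 → ψ = 0.1009
  ψ = 0.1009: g = 0.01668, g' = -1.8637 → ψ = 0.1099
  ψ = 0.1099: g = 0.00023, g' = -1.8135 → ψ = 0.1100
Converged at ψ = 0.1100.
Then V = ψ·F = 0.1100·258.1 = 28.4 mol/h and L = F − V = 229.7 mol/h.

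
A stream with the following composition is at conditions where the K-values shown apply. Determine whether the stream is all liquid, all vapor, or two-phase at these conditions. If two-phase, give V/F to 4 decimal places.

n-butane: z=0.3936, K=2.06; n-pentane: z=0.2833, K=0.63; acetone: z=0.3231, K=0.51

two-phase, V/F = 0.3321

ΣzᵢKᵢ = 1.1541; Σzᵢ/Kᵢ = 1.2743.
Both exceed 1, so a two-phase solution exists.
Let ψ = V/F and solve Σ zᵢ(Kᵢ−1)/(1+ψ(Kᵢ−1)) = 0.
Iterate (Newton) starting at ψ = 0.5:
  ψ = 0.5000: g = -0.06562, g' = -0.3834 → ψ = 0.3289
  ψ = 0.3289: g = 0.00130, g' = -0.4037 → ψ = 0.3321
Converged at ψ = 0.3321.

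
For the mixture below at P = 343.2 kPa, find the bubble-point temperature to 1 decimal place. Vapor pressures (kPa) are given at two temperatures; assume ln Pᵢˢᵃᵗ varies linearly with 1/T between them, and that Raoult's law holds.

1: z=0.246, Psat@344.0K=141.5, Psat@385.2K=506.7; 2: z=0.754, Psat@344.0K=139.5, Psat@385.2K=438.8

T = 374.5 K

Bubble-point temperature: ΣzᵢPᵢˢᵃᵗ(T) = P. Interpolate ln Pᵢˢᵃᵗ = aᵢ + bᵢ/T.
  T = 344.0 K: ΣzᵢPᵢˢᵃᵗ = 139.99 kPa
  T = 385.2 K: ΣzᵢPᵢˢᵃᵗ = 455.50 kPa
  T = 364.6 K: ΣzᵢPᵢˢᵃᵗ = 260.97 kPa
  T = 374.9 K: ΣzᵢPᵢˢᵃᵗ = 347.40 kPa
  T = 369.8 K: ΣzᵢPᵢˢᵃᵗ = 302.11 kPa
  T = 372.4 K: ΣzᵢPᵢˢᵃᵗ = 324.56 kPa
  T = 373.6 K: ΣzᵢPᵢˢᵃᵗ = 335.37 kPa
  T = 374.2 K: ΣzᵢPᵢˢᵃᵗ = 340.88 kPa
  T = 374.5 K: ΣzᵢPᵢˢᵃᵗ = 343.66 kPa
Interpolating between 374.2 K and 374.5 K gives T ≈ 374.5 K.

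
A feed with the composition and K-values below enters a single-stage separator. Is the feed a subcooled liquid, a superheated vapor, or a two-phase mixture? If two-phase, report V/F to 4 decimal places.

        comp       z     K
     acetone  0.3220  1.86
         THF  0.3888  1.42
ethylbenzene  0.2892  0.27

ΣzᵢKᵢ = 1.2291; Σzᵢ/Kᵢ = 1.5180.
Both exceed 1, so a two-phase solution exists.
Let ψ = V/F and solve Σ zᵢ(Kᵢ−1)/(1+ψ(Kᵢ−1)) = 0.
Iterate (Newton) starting at ψ = 0.53:
  ψ = 0.5300: g = -0.02056, g' = -0.5683 → ψ = 0.4938
  ψ = 0.4938: g = -0.00050, g' = -0.5412 → ψ = 0.4929
Converged at ψ = 0.4929.

two-phase, V/F = 0.4929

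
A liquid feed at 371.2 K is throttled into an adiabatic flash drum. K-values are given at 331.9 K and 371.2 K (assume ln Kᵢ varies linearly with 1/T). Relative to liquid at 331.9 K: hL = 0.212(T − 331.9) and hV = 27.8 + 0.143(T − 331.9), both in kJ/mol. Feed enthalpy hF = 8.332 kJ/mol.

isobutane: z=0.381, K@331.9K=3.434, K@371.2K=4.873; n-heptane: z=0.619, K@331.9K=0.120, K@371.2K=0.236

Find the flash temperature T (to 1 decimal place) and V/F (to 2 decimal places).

T = 342.4 K, V/F = 0.23

Adiabatic flash: solve Rachford–Rice at each trial T, then check hF = ψ·hV(T) + (1−ψ)·hL(T).
  T = 331.9 K: K = (3.434, 0.120), RR gives ψ = 0.179, H_out = 4.966 kJ/mol
  T = 371.2 K: K = (4.873, 0.236), RR gives ψ = 0.339, H_out = 16.833 kJ/mol
  T = 351.5 K: K = (4.129, 0.171), RR gives ψ = 0.262, H_out = 11.083 kJ/mol
  T = 341.7 K: K = (3.776, 0.144), RR gives ψ = 0.222, H_out = 8.103 kJ/mol
  T = 346.6 K: K = (3.951, 0.157), RR gives ψ = 0.242, H_out = 9.608 kJ/mol
  T = 344.1 K: K = (3.861, 0.151), RR gives ψ = 0.232, H_out = 8.845 kJ/mol
Linear interpolation between T = 341.7 (H_out = 8.103) and T = 344.1 (H_out = 8.845) on hF = 8.332 gives T ≈ 342.4 K, at which ψ = 0.23.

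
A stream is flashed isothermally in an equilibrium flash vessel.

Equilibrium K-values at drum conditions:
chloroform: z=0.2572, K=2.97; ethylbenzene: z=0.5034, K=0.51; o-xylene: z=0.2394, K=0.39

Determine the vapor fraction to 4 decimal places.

ψ = 0.1091

Iterate (Newton) starting at ψ = 0.5:
  ψ = 0.5000: g = -0.28157, g' = -0.6498 → ψ = 0.0667
  ψ = 0.0667: g = 0.04064, g' = -1.0058 → ψ = 0.1071
  ψ = 0.1071: g = 0.00186, g' = -0.9173 → ψ = 0.1091
Converged at ψ = 0.1091.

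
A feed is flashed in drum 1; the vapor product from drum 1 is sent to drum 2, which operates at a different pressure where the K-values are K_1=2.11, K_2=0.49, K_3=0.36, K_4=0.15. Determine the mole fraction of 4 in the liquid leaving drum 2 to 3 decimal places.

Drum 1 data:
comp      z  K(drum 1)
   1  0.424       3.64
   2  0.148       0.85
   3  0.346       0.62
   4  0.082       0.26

x_4 (drum 2) = 0.073

Drum 1:
Let ψ₁ = V/F and solve Σ zᵢ(Kᵢ−1)/(1+ψ₁(Kᵢ−1)) = 0.
Feasibility: ΣzᵢKᵢ = 1.905, Σzᵢ/Kᵢ = 1.164 — both > 1, two phases present.
Newton iteration, ψ₁⁰ = 0.5:
  ψ₁ = 0.500: g = 0.1998, g' = -0.742 → ψ₁ = 0.769
  ψ₁ = 0.769: g = 0.0176, g' = -0.668 → ψ₁ = 0.796
  ψ₁ = 0.796: g = -0.0001, g' = -0.680 → ψ₁ = 0.795
Converged at ψ₁ = 0.795.
Drum-1 compositions:
  1: x = 0.137, y = 0.498
  2: x = 0.168, y = 0.143
  3: x = 0.496, y = 0.307
  4: x = 0.199, y = 0.052
Drum-2 feed = drum-1 vapor: z₂ = (0.4979, 0.1428, 0.3074, 0.0518).
Drum 2:
Material balance + equilibrium reduce to Σ zᵢ(Kᵢ−1)/(1+ψ₂(Kᵢ−1)) = 0.
g(0) = ΣzᵢKᵢ − 1 = 0.239 and g(1) = 1 − Σzᵢ/Kᵢ = -0.727, so a root lies in (0, 1).
Newton iteration, ψ₂⁰ = 0.5:
  ψ₂ = 0.500: g = -0.1083, g' = -0.706 → ψ₂ = 0.347
  ψ₂ = 0.347: g = -0.0047, g' = -0.658 → ψ₂ = 0.340
Converged at ψ₂ = 0.340.
  1: x = 0.362, y = 0.763
  2: x = 0.173, y = 0.085
  3: x = 0.393, y = 0.141
  4: x = 0.073, y = 0.011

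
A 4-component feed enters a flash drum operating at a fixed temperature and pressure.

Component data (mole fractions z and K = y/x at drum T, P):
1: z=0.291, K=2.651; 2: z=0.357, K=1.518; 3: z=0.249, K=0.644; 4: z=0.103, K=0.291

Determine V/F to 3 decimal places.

Material balance + equilibrium reduce to Σ zᵢ(Kᵢ−1)/(1+V/F(Kᵢ−1)) = 0.
g(0) = ΣzᵢKᵢ − 1 = 0.504 and g(1) = 1 − Σzᵢ/Kᵢ = -0.086, so a root lies in (0, 1).
Newton–Raphson from V/F = 0.5:
  V/F = 0.500: g = 0.1891, g' = -0.469 → V/F = 0.903
  V/F = 0.903: g = -0.0146, g' = -0.641 → V/F = 0.880
  V/F = 0.880: g = -0.0004, g' = -0.610 → V/F = 0.879
Converged at V/F = 0.879.

V/F = 0.879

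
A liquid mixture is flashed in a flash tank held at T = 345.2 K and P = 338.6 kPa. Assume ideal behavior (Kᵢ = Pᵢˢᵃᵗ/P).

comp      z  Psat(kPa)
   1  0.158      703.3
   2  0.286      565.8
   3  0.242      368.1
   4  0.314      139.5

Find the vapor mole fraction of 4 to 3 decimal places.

y_4 = 0.189

Raoult's law: Kᵢ = Pᵢˢᵃᵗ/P = Pᵢˢᵃᵗ/338.6.
  K_1 = 703.3/338.6 = 2.07708, K_2 = 565.8/338.6 = 1.67100, K_3 = 368.1/338.6 = 1.08712, K_4 = 139.5/338.6 = 0.41199
Rachford–Rice: g(V/F) = Σ zᵢ(Kᵢ−1)/(1+V/F(Kᵢ−1)) = 0.
g(0) = ΣzᵢKᵢ − 1 = 0.199 and g(1) = 1 − Σzᵢ/Kᵢ = -0.232, so a root lies in (0, 1).
Newton–Raphson from V/F = 0.5:
  V/F = 0.500: g = 0.0130, g' = -0.369 → V/F = 0.535
Converged at V/F = 0.535.
Compositions from xᵢ = zᵢ/(1+V/F(Kᵢ−1)), yᵢ = Kᵢxᵢ:
  1: x = 0.100, y = 0.208
  2: x = 0.210, y = 0.352
  3: x = 0.231, y = 0.251
  4: x = 0.458, y = 0.189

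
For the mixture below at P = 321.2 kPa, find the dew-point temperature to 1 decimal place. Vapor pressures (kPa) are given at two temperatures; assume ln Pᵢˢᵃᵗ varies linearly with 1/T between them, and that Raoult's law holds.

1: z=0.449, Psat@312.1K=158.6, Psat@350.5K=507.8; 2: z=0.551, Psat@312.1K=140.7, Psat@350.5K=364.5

Dew-point temperature: Σzᵢ·P/Pᵢˢᵃᵗ(T) = 1. Interpolate ln Pᵢˢᵃᵗ = aᵢ + bᵢ/T.
  T = 312.1 K: ΣzᵢP/Pᵢˢᵃᵗ = 2.1672
  T = 350.5 K: ΣzᵢP/Pᵢˢᵃᵗ = 0.7696
  T = 331.3 K: ΣzᵢP/Pᵢˢᵃᵗ = 1.2516
  T = 340.9 K: ΣzᵢP/Pᵢˢᵃᵗ = 0.9744
  T = 336.1 K: ΣzᵢP/Pᵢˢᵃᵗ = 1.1023
  T = 338.5 K: ΣzᵢP/Pᵢˢᵃᵗ = 1.0359
Interpolating between 338.5 K and 340.9 K gives T ≈ 339.9 K.

T = 339.9 K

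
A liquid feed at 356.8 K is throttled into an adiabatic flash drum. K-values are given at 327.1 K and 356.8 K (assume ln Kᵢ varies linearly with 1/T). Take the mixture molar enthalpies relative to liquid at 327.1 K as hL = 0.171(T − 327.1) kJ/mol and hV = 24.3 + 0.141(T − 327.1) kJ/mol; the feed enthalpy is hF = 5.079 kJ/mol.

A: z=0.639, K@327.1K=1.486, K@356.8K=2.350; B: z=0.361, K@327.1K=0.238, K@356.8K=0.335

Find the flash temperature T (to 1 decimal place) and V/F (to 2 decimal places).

T = 329.7 K, V/F = 0.19

Adiabatic flash: solve Rachford–Rice at each trial T, then check hF = ψ·hV(T) + (1−ψ)·hL(T).
  T = 327.1 K: K = (1.486, 0.238), RR gives ψ = 0.096, H_out = 2.328 kJ/mol
  T = 356.8 K: K = (2.350, 0.335), RR gives ψ = 0.693, H_out = 21.313 kJ/mol
  T = 342.0 K: K = (1.889, 0.285), RR gives ψ = 0.487, H_out = 14.167 kJ/mol
  T = 334.6 K: K = (1.681, 0.261), RR gives ψ = 0.335, H_out = 9.340 kJ/mol
  T = 330.9 K: K = (1.583, 0.249), RR gives ψ = 0.232, H_out = 6.266 kJ/mol
  T = 329.0 K: K = (1.534, 0.244), RR gives ψ = 0.169, H_out = 4.420 kJ/mol
Linear interpolation between T = 329.0 (H_out = 4.420) and T = 330.9 (H_out = 6.266) on hF = 5.079 gives T ≈ 329.7 K, at which ψ = 0.19.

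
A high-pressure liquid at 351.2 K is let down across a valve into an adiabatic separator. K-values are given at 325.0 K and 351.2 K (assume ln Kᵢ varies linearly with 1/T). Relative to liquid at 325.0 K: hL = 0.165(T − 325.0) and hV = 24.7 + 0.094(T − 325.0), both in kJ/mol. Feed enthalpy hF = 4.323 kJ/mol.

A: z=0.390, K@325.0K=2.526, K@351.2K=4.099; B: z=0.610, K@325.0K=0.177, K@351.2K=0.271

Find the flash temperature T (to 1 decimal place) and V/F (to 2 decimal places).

T = 330.1 K, V/F = 0.14

Adiabatic flash: solve Rachford–Rice at each trial T, then check hF = ψ·hV(T) + (1−ψ)·hL(T).
  T = 325.0 K: K = (2.526, 0.177), RR gives ψ = 0.074, H_out = 1.831 kJ/mol
  T = 351.2 K: K = (4.099, 0.271), RR gives ψ = 0.338, H_out = 12.046 kJ/mol
  T = 338.1 K: K = (3.248, 0.221), RR gives ψ = 0.229, H_out = 7.609 kJ/mol
  T = 331.6 K: K = (2.874, 0.198), RR gives ψ = 0.161, H_out = 4.990 kJ/mol
  T = 328.3 K: K = (2.696, 0.187), RR gives ψ = 0.120, H_out = 3.489 kJ/mol
  T = 330.0 K: K = (2.787, 0.193), RR gives ψ = 0.142, H_out = 4.280 kJ/mol
Linear interpolation between T = 330.0 (H_out = 4.280) and T = 331.6 (H_out = 4.990) on hF = 4.323 gives T ≈ 330.1 K, at which ψ = 0.14.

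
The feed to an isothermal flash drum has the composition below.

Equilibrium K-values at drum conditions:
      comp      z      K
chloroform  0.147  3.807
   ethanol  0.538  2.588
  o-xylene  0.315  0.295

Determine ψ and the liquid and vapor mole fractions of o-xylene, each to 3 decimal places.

ψ = 0.795, x_o-xylene = 0.717, y_o-xylene = 0.211

Rachford–Rice: g(ψ) = Σ zᵢ(Kᵢ−1)/(1+ψ(Kᵢ−1)) = 0.
g(0) = ΣzᵢKᵢ − 1 = 1.045 and g(1) = 1 − Σzᵢ/Kᵢ = -0.314, so a root lies in (0, 1).
Newton iteration, ψ⁰ = 0.52:
  ψ = 0.520: g = 0.2851, g' = -0.989 → ψ = 0.808
  ψ = 0.808: g = -0.0160, g' = -1.215 → ψ = 0.795
Converged at ψ = 0.795.
Compositions from xᵢ = zᵢ/(1+ψ(Kᵢ−1)), yᵢ = Kᵢxᵢ:
  chloroform: x = 0.045, y = 0.173
  ethanol: x = 0.238, y = 0.615
  o-xylene: x = 0.717, y = 0.211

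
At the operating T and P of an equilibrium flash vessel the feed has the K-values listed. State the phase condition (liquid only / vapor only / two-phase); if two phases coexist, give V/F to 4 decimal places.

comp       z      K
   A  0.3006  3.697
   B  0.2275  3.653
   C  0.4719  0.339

ΣzᵢKᵢ = 2.1023; Σzᵢ/Kᵢ = 1.5356.
Both exceed 1, so a two-phase solution exists.
Material balance + equilibrium reduce to Σ zᵢ(Kᵢ−1)/(1+ψ(Kᵢ−1)) = 0.
Iterate (Newton) starting at ψ = 0.3:
  ψ = 0.3000: g = 0.39513, g' = -1.4853 → ψ = 0.5660
  ψ = 0.5660: g = 0.06375, g' = -1.1248 → ψ = 0.6227
Converged at ψ = 0.6227.

two-phase, V/F = 0.6227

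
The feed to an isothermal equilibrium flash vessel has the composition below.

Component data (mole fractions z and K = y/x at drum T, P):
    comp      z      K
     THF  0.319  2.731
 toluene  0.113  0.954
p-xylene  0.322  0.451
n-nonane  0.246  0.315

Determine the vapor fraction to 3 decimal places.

ψ = 0.214

Material balance + equilibrium reduce to Σ zᵢ(Kᵢ−1)/(1+ψ(Kᵢ−1)) = 0.
Feasibility: ΣzᵢKᵢ = 1.202, Σzᵢ/Kᵢ = 1.730 — both > 1, two phases present.
Newton–Raphson from ψ = 0.5:
  ψ = 0.500: g = -0.2093, g' = -0.726 → ψ = 0.212
  ψ = 0.212: g = 0.0016, g' = -0.794 → ψ = 0.214
Converged at ψ = 0.214.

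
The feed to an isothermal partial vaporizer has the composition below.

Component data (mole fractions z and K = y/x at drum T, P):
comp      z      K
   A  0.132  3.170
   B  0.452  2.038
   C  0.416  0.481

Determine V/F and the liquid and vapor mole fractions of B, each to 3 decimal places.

Iterate (Newton) starting at V/F = 0.55:
  V/F = 0.550: g = 0.1271, g' = -0.546 → V/F = 0.783
  V/F = 0.783: g = 0.0014, g' = -0.551 → V/F = 0.785
Converged at V/F = 0.785.
Compositions from xᵢ = zᵢ/(1+V/F(Kᵢ−1)), yᵢ = Kᵢxᵢ:
  A: x = 0.049, y = 0.155
  B: x = 0.249, y = 0.508
  C: x = 0.702, y = 0.338

V/F = 0.785, x_B = 0.249, y_B = 0.508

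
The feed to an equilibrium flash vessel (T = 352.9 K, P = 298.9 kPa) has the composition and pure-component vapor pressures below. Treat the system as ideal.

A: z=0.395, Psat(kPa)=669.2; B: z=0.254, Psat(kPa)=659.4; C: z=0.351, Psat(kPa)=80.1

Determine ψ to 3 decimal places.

ψ = 0.600

Raoult's law: Kᵢ = Pᵢˢᵃᵗ/P = Pᵢˢᵃᵗ/298.9.
  K_A = 669.2/298.9 = 2.23888, K_B = 659.4/298.9 = 2.20609, K_C = 80.1/298.9 = 0.26798
Rachford–Rice: g(ψ) = Σ zᵢ(Kᵢ−1)/(1+ψ(Kᵢ−1)) = 0.
Check two-phase: ΣzᵢKᵢ = 1.539 > 1 and Σzᵢ/Kᵢ = 1.601 > 1, so g(0) = 0.539 > 0 and g(1) = -0.601 < 0.
Iterate (Newton) starting at ψ = 0.5:
  ψ = 0.500: g = 0.0880, g' = -0.843 → ψ = 0.604
  ψ = 0.604: g = -0.0038, g' = -0.927 → ψ = 0.600
Converged at ψ = 0.600.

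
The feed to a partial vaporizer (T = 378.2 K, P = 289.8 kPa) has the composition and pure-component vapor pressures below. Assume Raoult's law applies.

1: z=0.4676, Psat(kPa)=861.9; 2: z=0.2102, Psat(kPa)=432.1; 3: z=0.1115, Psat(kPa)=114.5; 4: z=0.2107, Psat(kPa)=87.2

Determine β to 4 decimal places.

Raoult's law: Kᵢ = Pᵢˢᵃᵗ/P = Pᵢˢᵃᵗ/289.8.
  K_1 = 861.9/289.8 = 2.974120, K_2 = 432.1/289.8 = 1.491028, K_3 = 114.5/289.8 = 0.395100, K_4 = 87.2/289.8 = 0.300897
Let β = V/F and solve Σ zᵢ(Kᵢ−1)/(1+β(Kᵢ−1)) = 0.
Feasibility: ΣzᵢKᵢ = 1.8116, Σzᵢ/Kᵢ = 1.2806 — both > 1, two phases present.
Newton–Raphson from β = 0.54:
  β = 0.5400: g = 0.19158, g' = -0.8143 → β = 0.7753
  β = 0.7753: g = -0.00907, g' = -0.9468 → β = 0.7657
  β = 0.7657: g = -0.00006, g' = -0.9341 → β = 0.7656
Converged at β = 0.7656.

β = 0.7656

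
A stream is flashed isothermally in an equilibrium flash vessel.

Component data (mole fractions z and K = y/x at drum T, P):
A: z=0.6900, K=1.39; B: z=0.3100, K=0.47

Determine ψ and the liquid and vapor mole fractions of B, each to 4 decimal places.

Iterate (Newton) starting at ψ = 0.5:
  ψ = 0.5000: g = 0.00165, g' = -0.2347 → ψ = 0.5070
Converged at ψ = 0.5070.
Compositions from xᵢ = zᵢ/(1+ψ(Kᵢ−1)), yᵢ = Kᵢxᵢ:
  A: x = 0.5761, y = 0.8008
  B: x = 0.4239, y = 0.1992

ψ = 0.5070, x_B = 0.4239, y_B = 0.1992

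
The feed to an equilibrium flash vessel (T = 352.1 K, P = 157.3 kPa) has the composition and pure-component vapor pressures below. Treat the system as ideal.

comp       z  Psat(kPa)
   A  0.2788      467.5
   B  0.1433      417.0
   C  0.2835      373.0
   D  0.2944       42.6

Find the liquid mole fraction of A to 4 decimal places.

Raoult's law: Kᵢ = Pᵢˢᵃᵗ/P = Pᵢˢᵃᵗ/157.3.
  K_A = 467.5/157.3 = 2.972028, K_B = 417.0/157.3 = 2.650985, K_C = 373.0/157.3 = 2.371265, K_D = 42.6/157.3 = 0.270820
Material balance + equilibrium reduce to Σ zᵢ(Kᵢ−1)/(1+β(Kᵢ−1)) = 0.
g(0) = ΣzᵢKᵢ − 1 = 0.9605 and g(1) = 1 − Σzᵢ/Kᵢ = -0.3545, so a root lies in (0, 1).
Newton–Raphson from β = 0.5:
  β = 0.5000: g = 0.29922, g' = -0.9674 → β = 0.8093
  β = 0.8093: g = -0.02642, g' = -1.2840 → β = 0.7887
  β = 0.7887: g = -0.00057, g' = -1.2299 → β = 0.7883
Converged at β = 0.7883.
Compositions from xᵢ = zᵢ/(1+β(Kᵢ−1)), yᵢ = Kᵢxᵢ:
  A: x = 0.1091, y = 0.3244
  B: x = 0.0623, y = 0.1651
  C: x = 0.1362, y = 0.3231
  D: x = 0.6924, y = 0.1875

x_A = 0.1091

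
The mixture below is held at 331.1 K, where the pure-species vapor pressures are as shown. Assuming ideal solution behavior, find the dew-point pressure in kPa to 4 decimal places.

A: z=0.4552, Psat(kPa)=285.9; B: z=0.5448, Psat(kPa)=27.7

At the dew point ψ → 1, so Σzᵢ/Kᵢ = 1 with Kᵢ = Pᵢˢᵃᵗ/P ⇒ 1/P = Σzᵢ/Pᵢˢᵃᵗ.
1/P = 0.4552/285.9 + 0.5448/27.7 = 0.0212600 ⇒ P = 47.0366 kPa

Pdew = 47.0366 kPa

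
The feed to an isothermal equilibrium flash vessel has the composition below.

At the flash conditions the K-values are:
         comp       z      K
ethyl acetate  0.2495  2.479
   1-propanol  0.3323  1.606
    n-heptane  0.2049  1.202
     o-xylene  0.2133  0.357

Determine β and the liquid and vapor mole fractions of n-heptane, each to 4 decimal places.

β = 0.8971, x_n-heptane = 0.1735, y_n-heptane = 0.2085

Iterate (Newton) starting at β = 0.5:
  β = 0.5000: g = 0.20214, g' = -0.4507 → β = 0.9485
  β = 0.9485: g = -0.03538, g' = -0.7291 → β = 0.9000
  β = 0.9000: g = -0.00189, g' = -0.6543 → β = 0.8971
Converged at β = 0.8971.
Compositions from xᵢ = zᵢ/(1+β(Kᵢ−1)), yᵢ = Kᵢxᵢ:
  ethyl acetate: x = 0.1072, y = 0.2658
  1-propanol: x = 0.2153, y = 0.3457
  n-heptane: x = 0.1735, y = 0.2085
  o-xylene: x = 0.5040, y = 0.1799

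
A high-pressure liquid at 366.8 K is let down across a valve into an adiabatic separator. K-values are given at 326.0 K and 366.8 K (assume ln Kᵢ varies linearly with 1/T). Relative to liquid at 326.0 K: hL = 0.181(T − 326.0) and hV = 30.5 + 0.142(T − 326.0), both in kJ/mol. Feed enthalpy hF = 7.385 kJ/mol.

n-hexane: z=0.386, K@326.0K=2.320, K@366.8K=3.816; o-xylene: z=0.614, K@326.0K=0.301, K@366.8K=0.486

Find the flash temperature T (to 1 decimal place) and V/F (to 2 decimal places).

Adiabatic flash: solve Rachford–Rice at each trial T, then check hF = ψ·hV(T) + (1−ψ)·hL(T).
  T = 326.0 K: K = (2.320, 0.301), RR gives ψ = 0.087, H_out = 2.656 kJ/mol
  T = 366.8 K: K = (3.816, 0.486), RR gives ψ = 0.533, H_out = 22.791 kJ/mol
  T = 346.4 K: K = (3.019, 0.388), RR gives ψ = 0.327, H_out = 13.393 kJ/mol
  T = 336.2 K: K = (2.657, 0.343), RR gives ψ = 0.217, H_out = 8.380 kJ/mol
  T = 331.1 K: K = (2.486, 0.322), RR gives ψ = 0.156, H_out = 5.641 kJ/mol
  T = 333.6 K: K = (2.569, 0.332), RR gives ψ = 0.187, H_out = 7.009 kJ/mol
  T = 334.9 K: K = (2.613, 0.338), RR gives ψ = 0.202, H_out = 7.701 kJ/mol
Linear interpolation between T = 333.6 (H_out = 7.009) and T = 334.9 (H_out = 7.701) on hF = 7.385 gives T ≈ 334.3 K, at which ψ = 0.19.

T = 334.3 K, V/F = 0.19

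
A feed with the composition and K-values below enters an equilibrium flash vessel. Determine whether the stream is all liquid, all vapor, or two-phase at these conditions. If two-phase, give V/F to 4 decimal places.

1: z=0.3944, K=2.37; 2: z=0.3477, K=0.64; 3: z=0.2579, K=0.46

ΣzᵢKᵢ = 1.2759; Σzᵢ/Kᵢ = 1.2703.
Both exceed 1, so a two-phase solution exists.
Material balance + equilibrium reduce to Σ zᵢ(Kᵢ−1)/(1+ψ(Kᵢ−1)) = 0.
Newton iteration, ψ⁰ = 0.5:
  ψ = 0.5000: g = -0.02275, g' = -0.4689 → ψ = 0.4515
  ψ = 0.4515: g = 0.00021, g' = -0.4783 → ψ = 0.4519
Converged at ψ = 0.4519.

two-phase, V/F = 0.4519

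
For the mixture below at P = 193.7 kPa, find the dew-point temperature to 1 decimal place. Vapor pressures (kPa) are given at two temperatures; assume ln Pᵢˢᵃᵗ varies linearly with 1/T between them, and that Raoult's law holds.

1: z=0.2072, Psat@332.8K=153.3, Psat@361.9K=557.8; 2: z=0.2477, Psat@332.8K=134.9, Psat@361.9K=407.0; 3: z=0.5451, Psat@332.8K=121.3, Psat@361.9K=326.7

T = 343.1 K

Dew-point temperature: Σzᵢ·P/Pᵢˢᵃᵗ(T) = 1. Interpolate ln Pᵢˢᵃᵗ = aᵢ + bᵢ/T.
  T = 332.8 K: ΣzᵢP/Pᵢˢᵃᵗ = 1.4879
  T = 361.9 K: ΣzᵢP/Pᵢˢᵃᵗ = 0.5130
  T = 347.4 K: ΣzᵢP/Pᵢˢᵃᵗ = 0.8516
  T = 340.1 K: ΣzᵢP/Pᵢˢᵃᵗ = 1.1185
  T = 343.8 K: ΣzᵢP/Pᵢˢᵃᵗ = 0.9726
  T = 342.0 K: ΣzᵢP/Pᵢˢᵃᵗ = 1.0406
Interpolating between 342.0 K and 343.8 K gives T ≈ 343.1 K.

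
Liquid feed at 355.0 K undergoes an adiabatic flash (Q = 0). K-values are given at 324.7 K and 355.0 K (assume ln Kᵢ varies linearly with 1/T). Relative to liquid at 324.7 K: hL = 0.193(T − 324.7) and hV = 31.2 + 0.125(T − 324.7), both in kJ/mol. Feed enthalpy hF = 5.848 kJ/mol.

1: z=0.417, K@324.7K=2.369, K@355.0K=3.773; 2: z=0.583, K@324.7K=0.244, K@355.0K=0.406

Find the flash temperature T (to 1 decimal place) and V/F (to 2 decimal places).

Adiabatic flash: solve Rachford–Rice at each trial T, then check hF = ψ·hV(T) + (1−ψ)·hL(T).
  T = 324.7 K: K = (2.369, 0.244), RR gives ψ = 0.126, H_out = 3.923 kJ/mol
  T = 355.0 K: K = (3.773, 0.406), RR gives ψ = 0.492, H_out = 20.178 kJ/mol
  T = 339.9 K: K = (3.023, 0.319), RR gives ψ = 0.324, H_out = 12.702 kJ/mol
  T = 332.3 K: K = (2.684, 0.280), RR gives ψ = 0.233, H_out = 8.605 kJ/mol
  T = 328.5 K: K = (2.523, 0.261), RR gives ψ = 0.182, H_out = 6.361 kJ/mol
  T = 326.6 K: K = (2.445, 0.253), RR gives ψ = 0.155, H_out = 5.170 kJ/mol
Linear interpolation between T = 326.6 (H_out = 5.170) and T = 328.5 (H_out = 6.361) on hF = 5.848 gives T ≈ 327.7 K, at which ψ = 0.17.

T = 327.7 K, V/F = 0.17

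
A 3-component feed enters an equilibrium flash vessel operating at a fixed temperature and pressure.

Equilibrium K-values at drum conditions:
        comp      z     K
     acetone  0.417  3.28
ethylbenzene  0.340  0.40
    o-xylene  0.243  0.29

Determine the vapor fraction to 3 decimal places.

ψ = 0.388

Newton–Raphson from ψ = 0.35:
  ψ = 0.350: g = 0.0410, g' = -1.084 → ψ = 0.388
Converged at ψ = 0.388.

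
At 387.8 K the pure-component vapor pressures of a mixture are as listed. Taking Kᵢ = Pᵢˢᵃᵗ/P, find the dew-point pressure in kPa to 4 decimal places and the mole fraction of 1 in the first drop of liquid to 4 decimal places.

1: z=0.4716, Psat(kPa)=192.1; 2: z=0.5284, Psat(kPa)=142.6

At the dew point ψ → 1, so Σzᵢ/Kᵢ = 1 with Kᵢ = Pᵢˢᵃᵗ/P ⇒ 1/P = Σzᵢ/Pᵢˢᵃᵗ.
1/P = 0.4716/192.1 + 0.5284/142.6 = 0.0061604 ⇒ P = 162.3260 kPa
xᵢ = zᵢP/Pᵢˢᵃᵗ ⇒ x_1 = 0.4716·162.3260/192.1 = 0.3985

Pdew = 162.3260 kPa, x_1 = 0.3985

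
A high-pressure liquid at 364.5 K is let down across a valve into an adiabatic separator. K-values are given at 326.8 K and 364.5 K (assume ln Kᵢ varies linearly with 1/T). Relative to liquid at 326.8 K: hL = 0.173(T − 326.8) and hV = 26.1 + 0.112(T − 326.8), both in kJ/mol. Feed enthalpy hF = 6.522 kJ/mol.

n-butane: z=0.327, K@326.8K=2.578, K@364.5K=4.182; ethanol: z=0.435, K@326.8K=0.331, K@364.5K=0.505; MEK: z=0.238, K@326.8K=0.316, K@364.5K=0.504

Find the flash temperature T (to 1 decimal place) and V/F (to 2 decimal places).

T = 337.5 K, V/F = 0.18

Adiabatic flash: solve Rachford–Rice at each trial T, then check hF = ψ·hV(T) + (1−ψ)·hL(T).
  T = 326.8 K: K = (2.578, 0.331, 0.316), RR gives ψ = 0.058, H_out = 1.526 kJ/mol
  T = 364.5 K: K = (4.182, 0.505, 0.504), RR gives ψ = 0.449, H_out = 17.200 kJ/mol
  T = 345.6 K: K = (3.325, 0.413, 0.404), RR gives ψ = 0.265, H_out = 9.860 kJ/mol
  T = 336.2 K: K = (2.938, 0.371, 0.359), RR gives ψ = 0.169, H_out = 5.941 kJ/mol
  T = 340.9 K: K = (3.128, 0.392, 0.381), RR gives ψ = 0.218, H_out = 7.944 kJ/mol
  T = 338.5 K: K = (3.030, 0.381, 0.369), RR gives ψ = 0.193, H_out = 6.934 kJ/mol
Linear interpolation between T = 336.2 (H_out = 5.941) and T = 338.5 (H_out = 6.934) on hF = 6.522 gives T ≈ 337.5 K, at which ψ = 0.18.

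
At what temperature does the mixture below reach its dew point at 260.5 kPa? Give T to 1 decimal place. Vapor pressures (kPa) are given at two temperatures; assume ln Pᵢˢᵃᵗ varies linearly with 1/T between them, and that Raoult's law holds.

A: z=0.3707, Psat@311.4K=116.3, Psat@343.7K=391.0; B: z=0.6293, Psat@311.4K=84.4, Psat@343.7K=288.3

T = 337.9 K

Dew-point temperature: Σzᵢ·P/Pᵢˢᵃᵗ(T) = 1. Interpolate ln Pᵢˢᵃᵗ = aᵢ + bᵢ/T.
  T = 311.4 K: ΣzᵢP/Pᵢˢᵃᵗ = 2.7727
  T = 343.7 K: ΣzᵢP/Pᵢˢᵃᵗ = 0.8156
  T = 327.5 K: ΣzᵢP/Pᵢˢᵃᵗ = 1.4618
  T = 335.6 K: ΣzᵢP/Pᵢˢᵃᵗ = 1.0842
  T = 339.6 K: ΣzᵢP/Pᵢˢᵃᵗ = 0.9404
  T = 337.6 K: ΣzᵢP/Pᵢˢᵃᵗ = 1.0094
Interpolating between 337.6 K and 339.6 K gives T ≈ 337.9 K.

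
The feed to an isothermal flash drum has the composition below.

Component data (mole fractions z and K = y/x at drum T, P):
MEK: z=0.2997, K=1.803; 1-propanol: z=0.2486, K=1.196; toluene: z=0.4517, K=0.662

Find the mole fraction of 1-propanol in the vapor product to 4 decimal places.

y_1-propanol = 0.2622

Iterate (Newton) starting at ψ = 0.57:
  ψ = 0.5700: g = 0.01981, g' = -0.1778 → ψ = 0.6814
  ψ = 0.6814: g = 0.00017, g' = -0.1753 → ψ = 0.6824
Converged at ψ = 0.6824.
Compositions from xᵢ = zᵢ/(1+ψ(Kᵢ−1)), yᵢ = Kᵢxᵢ:
  MEK: x = 0.1936, y = 0.3491
  1-propanol: x = 0.2193, y = 0.2622
  toluene: x = 0.5871, y = 0.3887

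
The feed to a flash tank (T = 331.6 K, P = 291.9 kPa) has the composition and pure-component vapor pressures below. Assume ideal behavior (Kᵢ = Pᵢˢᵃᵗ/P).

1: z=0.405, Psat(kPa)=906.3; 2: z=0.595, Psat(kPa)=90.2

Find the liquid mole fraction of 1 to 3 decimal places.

x_1 = 0.247

Raoult's law: Kᵢ = Pᵢˢᵃᵗ/P = Pᵢˢᵃᵗ/291.9.
  K_1 = 906.3/291.9 = 3.10483, K_2 = 90.2/291.9 = 0.30901
Material balance + equilibrium reduce to Σ zᵢ(Kᵢ−1)/(1+V/F(Kᵢ−1)) = 0.
Check two-phase: ΣzᵢKᵢ = 1.441 > 1 and Σzᵢ/Kᵢ = 2.056 > 1, so g(0) = 0.441 > 0 and g(1) = -1.056 < 0.
Binary case is linear: z₁(K₁−1)(1+V/F(K₂−1)) + z₂(K₂−1)(1+V/F(K₁−1)) = 0
⇒ V/F = [z₁(K₁−1)+z₂(K₂−1)] / [−(K₁−1)(K₂−1)] = 0.4413/1.4544 = 0.303
Compositions from xᵢ = zᵢ/(1+V/F(Kᵢ−1)), yᵢ = Kᵢxᵢ:
  1: x = 0.247, y = 0.767
  2: x = 0.753, y = 0.233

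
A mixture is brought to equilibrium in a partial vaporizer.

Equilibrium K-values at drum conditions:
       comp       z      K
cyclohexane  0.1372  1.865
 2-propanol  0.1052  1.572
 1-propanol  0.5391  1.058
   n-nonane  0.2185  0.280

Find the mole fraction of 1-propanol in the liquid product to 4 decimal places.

x_1-propanol = 0.5326

Newton iteration, V/F⁰ = 0.5:
  V/F = 0.5000: g = -0.08579, g' = -0.3491 → V/F = 0.2543
  V/F = 0.2543: g = -0.01194, g' = -0.2667 → V/F = 0.2095
  V/F = 0.2095: g = -0.00016, g' = -0.2599 → V/F = 0.2089
Converged at V/F = 0.2089.
Compositions from xᵢ = zᵢ/(1+V/F(Kᵢ−1)), yᵢ = Kᵢxᵢ:
  cyclohexane: x = 0.1162, y = 0.2167
  2-propanol: x = 0.0940, y = 0.1477
  1-propanol: x = 0.5326, y = 0.5635
  n-nonane: x = 0.2572, y = 0.0720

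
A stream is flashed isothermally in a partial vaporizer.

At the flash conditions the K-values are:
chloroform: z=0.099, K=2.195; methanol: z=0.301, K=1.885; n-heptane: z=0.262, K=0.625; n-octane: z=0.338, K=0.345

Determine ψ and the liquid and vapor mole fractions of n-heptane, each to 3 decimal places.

Newton iteration, ψ⁰ = 0.35:
  ψ = 0.350: g = -0.1135, g' = -0.501 → ψ = 0.123
  ψ = 0.123: g = -0.0005, g' = -0.511 → ψ = 0.122
Converged at ψ = 0.122.
Compositions from xᵢ = zᵢ/(1+ψ(Kᵢ−1)), yᵢ = Kᵢxᵢ:
  chloroform: x = 0.086, y = 0.190
  methanol: x = 0.272, y = 0.512
  n-heptane: x = 0.275, y = 0.172
  n-octane: x = 0.367, y = 0.127

ψ = 0.122, x_n-heptane = 0.275, y_n-heptane = 0.172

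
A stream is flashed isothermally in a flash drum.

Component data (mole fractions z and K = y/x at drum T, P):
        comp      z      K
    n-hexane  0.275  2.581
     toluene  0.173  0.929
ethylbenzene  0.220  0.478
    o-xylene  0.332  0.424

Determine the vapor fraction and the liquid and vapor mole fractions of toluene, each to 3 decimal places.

Rachford–Rice: g(ψ) = Σ zᵢ(Kᵢ−1)/(1+ψ(Kᵢ−1)) = 0.
Check two-phase: ΣzᵢKᵢ = 1.116 > 1 and Σzᵢ/Kᵢ = 1.536 > 1, so g(0) = 0.116 > 0 and g(1) = -0.536 < 0.
Newton iteration, ψ⁰ = 0.5:
  ψ = 0.500: g = -0.1939, g' = -0.542 → ψ = 0.143
  ψ = 0.143: g = 0.0100, g' = -0.659 → ψ = 0.158
Converged at ψ = 0.158.
Compositions from xᵢ = zᵢ/(1+ψ(Kᵢ−1)), yᵢ = Kᵢxᵢ:
  n-hexane: x = 0.220, y = 0.568
  toluene: x = 0.175, y = 0.163
  ethylbenzene: x = 0.240, y = 0.115
  o-xylene: x = 0.365, y = 0.155

ψ = 0.158, x_toluene = 0.175, y_toluene = 0.163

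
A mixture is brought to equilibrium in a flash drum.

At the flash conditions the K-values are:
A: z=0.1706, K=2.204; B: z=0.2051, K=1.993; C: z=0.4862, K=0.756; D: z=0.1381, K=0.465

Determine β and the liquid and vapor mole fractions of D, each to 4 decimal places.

Material balance + equilibrium reduce to Σ zᵢ(Kᵢ−1)/(1+β(Kᵢ−1)) = 0.
Check two-phase: ΣzᵢKᵢ = 1.2166 > 1 and Σzᵢ/Kᵢ = 1.1204 > 1, so g(0) = 0.2166 > 0 and g(1) = -0.1204 < 0.
Iterate (Newton) starting at β = 0.63:
  β = 0.6300: g = -0.00954, g' = -0.2869 → β = 0.5968
Converged at β = 0.5968.
Compositions from xᵢ = zᵢ/(1+β(Kᵢ−1)), yᵢ = Kᵢxᵢ:
  A: x = 0.0993, y = 0.2188
  B: x = 0.1288, y = 0.2567
  C: x = 0.5691, y = 0.4302
  D: x = 0.2029, y = 0.0943

β = 0.5968, x_D = 0.2029, y_D = 0.0943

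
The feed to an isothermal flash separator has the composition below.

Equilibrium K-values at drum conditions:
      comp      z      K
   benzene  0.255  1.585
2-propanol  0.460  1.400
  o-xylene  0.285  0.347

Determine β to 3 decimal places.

Rachford–Rice: g(β) = Σ zᵢ(Kᵢ−1)/(1+β(Kᵢ−1)) = 0.
g(0) = ΣzᵢKᵢ − 1 = 0.147 and g(1) = 1 − Σzᵢ/Kᵢ = -0.311, so a root lies in (0, 1).
Iterate (Newton) starting at β = 0.5:
  β = 0.500: g = -0.0076, g' = -0.371 → β = 0.480
  β = 0.480: g = -0.0001, g' = -0.363 → β = 0.479
Converged at β = 0.479.

β = 0.479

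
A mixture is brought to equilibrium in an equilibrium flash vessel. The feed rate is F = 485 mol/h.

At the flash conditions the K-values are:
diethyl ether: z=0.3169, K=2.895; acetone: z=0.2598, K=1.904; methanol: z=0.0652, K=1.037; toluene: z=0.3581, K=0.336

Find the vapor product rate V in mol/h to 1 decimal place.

Let ψ = V/F and solve Σ zᵢ(Kᵢ−1)/(1+ψ(Kᵢ−1)) = 0.
g(0) = ΣzᵢKᵢ − 1 = 0.6000 and g(1) = 1 − Σzᵢ/Kᵢ = -0.3746, so a root lies in (0, 1).
Newton–Raphson from ψ = 0.5:
  ψ = 0.5000: g = 0.11652, g' = -0.7547 → ψ = 0.6544
  ψ = 0.6544: g = -0.00249, g' = -0.8044 → ψ = 0.6513
Converged at ψ = 0.6513.
Then V = ψ·F = 0.6513·485 = 315.9 mol/h and L = F − V = 169.1 mol/h.

V = 315.9 mol/h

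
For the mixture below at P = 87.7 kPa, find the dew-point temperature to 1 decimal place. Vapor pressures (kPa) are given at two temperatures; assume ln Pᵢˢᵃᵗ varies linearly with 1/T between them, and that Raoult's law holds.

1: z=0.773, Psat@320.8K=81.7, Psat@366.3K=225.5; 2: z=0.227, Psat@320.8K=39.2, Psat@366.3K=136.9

T = 331.7 K

Dew-point temperature: Σzᵢ·P/Pᵢˢᵃᵗ(T) = 1. Interpolate ln Pᵢˢᵃᵗ = aᵢ + bᵢ/T.
  T = 320.8 K: ΣzᵢP/Pᵢˢᵃᵗ = 1.3376
  T = 366.3 K: ΣzᵢP/Pᵢˢᵃᵗ = 0.4460
  T = 343.6 K: ΣzᵢP/Pᵢˢᵃᵗ = 0.7428
  T = 332.2 K: ΣzᵢP/Pᵢˢᵃᵗ = 0.9863
  T = 326.5 K: ΣzᵢP/Pᵢˢᵃᵗ = 1.1454
  T = 329.4 K: ΣzᵢP/Pᵢˢᵃᵗ = 1.0608
Interpolating between 329.4 K and 332.2 K gives T ≈ 331.7 K.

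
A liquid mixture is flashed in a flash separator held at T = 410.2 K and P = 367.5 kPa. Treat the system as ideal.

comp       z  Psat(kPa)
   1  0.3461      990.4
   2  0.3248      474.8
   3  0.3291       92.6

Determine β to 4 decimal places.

β = 0.5089

Raoult's law: Kᵢ = Pᵢˢᵃᵗ/P = Pᵢˢᵃᵗ/367.5.
  K_1 = 990.4/367.5 = 2.694966, K_2 = 474.8/367.5 = 1.291973, K_3 = 92.6/367.5 = 0.251973
Rachford–Rice: g(β) = Σ zᵢ(Kᵢ−1)/(1+β(Kᵢ−1)) = 0.
g(0) = ΣzᵢKᵢ − 1 = 0.4353 and g(1) = 1 − Σzᵢ/Kᵢ = -0.6859, so a root lies in (0, 1).
Iterate (Newton) starting at β = 0.67:
  β = 0.6700: g = -0.13951, g' = -0.9774 → β = 0.5273
  β = 0.5273: g = -0.01455, g' = -0.8002 → β = 0.5091
  β = 0.5091: g = -0.00012, g' = -0.7878 → β = 0.5089
Converged at β = 0.5089.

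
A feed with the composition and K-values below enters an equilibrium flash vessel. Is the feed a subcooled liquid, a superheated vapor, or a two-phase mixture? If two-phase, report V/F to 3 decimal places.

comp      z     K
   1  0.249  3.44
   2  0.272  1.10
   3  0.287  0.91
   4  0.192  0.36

ΣzᵢKᵢ = 1.486; Σzᵢ/Kᵢ = 1.168.
Both exceed 1, so a two-phase solution exists.
Newton–Raphson from ψ = 0.35:
  ψ = 0.350: g = 0.1690, g' = -0.567 → ψ = 0.648
  ψ = 0.648: g = 0.0235, g' = -0.457 → ψ = 0.700
  ψ = 0.700: g = -0.0002, g' = -0.465 → ψ = 0.699
Converged at ψ = 0.699.

two-phase, V/F = 0.699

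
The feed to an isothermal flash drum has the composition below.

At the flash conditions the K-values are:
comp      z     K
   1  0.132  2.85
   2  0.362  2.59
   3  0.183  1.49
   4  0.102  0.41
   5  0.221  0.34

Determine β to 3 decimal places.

Let β = V/F and solve Σ zᵢ(Kᵢ−1)/(1+β(Kᵢ−1)) = 0.
g(0) = ΣzᵢKᵢ − 1 = 0.703 and g(1) = 1 − Σzᵢ/Kᵢ = -0.208, so a root lies in (0, 1).
Newton–Raphson from β = 0.5:
  β = 0.500: g = 0.2165, g' = -0.720 → β = 0.801
  β = 0.801: g = -0.0073, g' = -0.834 → β = 0.792
Converged at β = 0.792.

β = 0.792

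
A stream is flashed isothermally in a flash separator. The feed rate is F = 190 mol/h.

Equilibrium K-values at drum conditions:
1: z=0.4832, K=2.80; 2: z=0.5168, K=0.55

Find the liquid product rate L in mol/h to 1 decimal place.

Binary case is linear: z₁(K₁−1)(1+ψ(K₂−1)) + z₂(K₂−1)(1+ψ(K₁−1)) = 0
⇒ ψ = [z₁(K₁−1)+z₂(K₂−1)] / [−(K₁−1)(K₂−1)] = 0.63720/0.81000 = 0.7867
Then V = ψ·F = 0.7867·190 = 149.5 mol/h and L = F − V = 40.5 mol/h.

L = 40.5 mol/h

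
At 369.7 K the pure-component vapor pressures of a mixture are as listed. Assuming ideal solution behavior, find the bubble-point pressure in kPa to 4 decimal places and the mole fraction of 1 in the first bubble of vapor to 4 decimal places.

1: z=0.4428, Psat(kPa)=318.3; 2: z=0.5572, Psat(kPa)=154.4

Pbub = 226.9749 kPa, y_1 = 0.6210

At the bubble point ψ → 0, so ΣzᵢKᵢ = 1 with Kᵢ = Pᵢˢᵃᵗ/P ⇒ P = ΣzᵢPᵢˢᵃᵗ.
P = 0.4428·318.3 + 0.5572·154.4 = 226.9749 kPa
yᵢ = zᵢPᵢˢᵃᵗ/P ⇒ y_1 = 0.4428·318.3/226.9749 = 0.6210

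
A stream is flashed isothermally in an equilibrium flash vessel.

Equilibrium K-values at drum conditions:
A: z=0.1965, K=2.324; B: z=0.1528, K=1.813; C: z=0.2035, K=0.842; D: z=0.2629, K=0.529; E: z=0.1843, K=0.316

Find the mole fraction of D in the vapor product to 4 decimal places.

Rachford–Rice: g(β) = Σ zᵢ(Kᵢ−1)/(1+β(Kᵢ−1)) = 0.
g(0) = ΣzᵢKᵢ − 1 = 0.1024 and g(1) = 1 − Σzᵢ/Kᵢ = -0.4907, so a root lies in (0, 1).
Newton–Raphson from β = 0.5:
  β = 0.5000: g = -0.14360, g' = -0.4807 → β = 0.2013
  β = 0.2013: g = -0.00400, g' = -0.4819 → β = 0.1930
Converged at β = 0.1930.
Compositions from xᵢ = zᵢ/(1+β(Kᵢ−1)), yᵢ = Kᵢxᵢ:
  A: x = 0.1565, y = 0.3637
  B: x = 0.1321, y = 0.2395
  C: x = 0.2099, y = 0.1767
  D: x = 0.2892, y = 0.1530
  E: x = 0.2123, y = 0.0671

y_D = 0.1530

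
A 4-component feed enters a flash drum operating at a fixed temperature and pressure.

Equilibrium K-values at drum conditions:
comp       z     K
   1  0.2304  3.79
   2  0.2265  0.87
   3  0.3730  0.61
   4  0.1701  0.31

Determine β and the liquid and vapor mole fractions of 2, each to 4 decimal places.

β = 0.3089, x_2 = 0.2360, y_2 = 0.2053

Rachford–Rice: g(β) = Σ zᵢ(Kᵢ−1)/(1+β(Kᵢ−1)) = 0.
Check two-phase: ΣzᵢKᵢ = 1.3505 > 1 and Σzᵢ/Kᵢ = 1.4813 > 1, so g(0) = 0.3505 > 0 and g(1) = -0.4813 < 0.
Newton iteration, β⁰ = 0.5:
  β = 0.5000: g = -0.12299, g' = -0.5934 → β = 0.2927
  β = 0.2927: g = 0.01194, g' = -0.7470 → β = 0.3087
  β = 0.3087: g = 0.00017, g' = -0.7259 → β = 0.3089
Converged at β = 0.3089.
Compositions from xᵢ = zᵢ/(1+β(Kᵢ−1)), yᵢ = Kᵢxᵢ:
  1: x = 0.1237, y = 0.4690
  2: x = 0.2360, y = 0.2053
  3: x = 0.4241, y = 0.2587
  4: x = 0.2162, y = 0.0670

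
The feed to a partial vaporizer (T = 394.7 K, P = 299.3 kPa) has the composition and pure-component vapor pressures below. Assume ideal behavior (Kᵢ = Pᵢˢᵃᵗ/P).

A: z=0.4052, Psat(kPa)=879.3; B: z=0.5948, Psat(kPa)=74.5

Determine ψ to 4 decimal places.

Raoult's law: Kᵢ = Pᵢˢᵃᵗ/P = Pᵢˢᵃᵗ/299.3.
  K_A = 879.3/299.3 = 2.937855, K_B = 74.5/299.3 = 0.248914
Iterate (Newton) starting at ψ = 0.7:
  ψ = 0.7000: g = -0.60881, g' = -1.7660 → ψ = 0.3553
  ψ = 0.3553: g = -0.14427, g' = -1.1580 → ψ = 0.2307
  ψ = 0.2307: g = 0.00229, g' = -1.2176 → ψ = 0.2325
Converged at ψ = 0.2325.

ψ = 0.2325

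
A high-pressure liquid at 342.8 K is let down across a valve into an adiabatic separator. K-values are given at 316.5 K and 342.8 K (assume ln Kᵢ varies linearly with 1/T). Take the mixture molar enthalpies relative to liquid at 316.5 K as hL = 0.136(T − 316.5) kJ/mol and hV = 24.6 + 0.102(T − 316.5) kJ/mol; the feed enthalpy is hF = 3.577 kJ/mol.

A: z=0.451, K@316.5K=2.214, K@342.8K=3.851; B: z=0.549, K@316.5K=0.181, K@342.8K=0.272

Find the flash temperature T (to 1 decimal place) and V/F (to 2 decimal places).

Adiabatic flash: solve Rachford–Rice at each trial T, then check hF = ψ·hV(T) + (1−ψ)·hL(T).
  T = 316.5 K: K = (2.214, 0.181), RR gives ψ = 0.098, H_out = 2.422 kJ/mol
  T = 342.8 K: K = (3.851, 0.272), RR gives ψ = 0.427, H_out = 13.698 kJ/mol
  T = 329.6 K: K = (2.949, 0.224), RR gives ψ = 0.299, H_out = 9.008 kJ/mol
  T = 323.1 K: K = (2.566, 0.202), RR gives ψ = 0.214, H_out = 6.121 kJ/mol
  T = 319.8 K: K = (2.385, 0.191), RR gives ψ = 0.161, H_out = 4.398 kJ/mol
  T = 318.1 K: K = (2.296, 0.186), RR gives ψ = 0.130, H_out = 3.416 kJ/mol
Linear interpolation between T = 318.1 (H_out = 3.416) and T = 319.8 (H_out = 4.398) on hF = 3.577 gives T ≈ 318.4 K, at which ψ = 0.14.

T = 318.4 K, V/F = 0.14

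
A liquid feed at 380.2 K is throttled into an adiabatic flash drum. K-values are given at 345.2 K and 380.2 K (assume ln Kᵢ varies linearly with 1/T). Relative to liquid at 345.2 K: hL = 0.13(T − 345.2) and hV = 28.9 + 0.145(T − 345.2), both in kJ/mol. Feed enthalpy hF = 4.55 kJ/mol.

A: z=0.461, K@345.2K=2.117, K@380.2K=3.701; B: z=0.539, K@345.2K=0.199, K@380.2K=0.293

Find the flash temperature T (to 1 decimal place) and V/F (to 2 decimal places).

T = 348.2 K, V/F = 0.14

Adiabatic flash: solve Rachford–Rice at each trial T, then check hF = ψ·hV(T) + (1−ψ)·hL(T).
  T = 345.2 K: K = (2.117, 0.199), RR gives ψ = 0.093, H_out = 2.687 kJ/mol
  T = 380.2 K: K = (3.701, 0.293), RR gives ψ = 0.452, H_out = 17.865 kJ/mol
  T = 362.7 K: K = (2.837, 0.244), RR gives ψ = 0.316, H_out = 11.495 kJ/mol
  T = 353.9 K: K = (2.458, 0.221), RR gives ψ = 0.222, H_out = 7.568 kJ/mol
  T = 349.5 K: K = (2.281, 0.210), RR gives ψ = 0.162, H_out = 5.265 kJ/mol
  T = 347.4 K: K = (2.200, 0.204), RR gives ψ = 0.130, H_out = 4.054 kJ/mol
  T = 348.4 K: K = (2.238, 0.207), RR gives ψ = 0.146, H_out = 4.641 kJ/mol
Linear interpolation between T = 347.4 (H_out = 4.054) and T = 348.4 (H_out = 4.641) on hF = 4.55 gives T ≈ 348.2 K, at which ψ = 0.14.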